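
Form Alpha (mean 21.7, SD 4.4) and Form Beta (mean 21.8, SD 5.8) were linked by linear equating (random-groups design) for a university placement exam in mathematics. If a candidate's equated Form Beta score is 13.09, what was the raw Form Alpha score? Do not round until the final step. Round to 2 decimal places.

15.09

Invert y = (SD_Y/SD_X)(x − M_X) + M_Y:
x = (SD_X/SD_Y)(y − M_Y) + M_X = (4.4/5.8)(13.09 − 21.8) + 21.7
x = 0.758621 × -8.710 + 21.7 = 15.09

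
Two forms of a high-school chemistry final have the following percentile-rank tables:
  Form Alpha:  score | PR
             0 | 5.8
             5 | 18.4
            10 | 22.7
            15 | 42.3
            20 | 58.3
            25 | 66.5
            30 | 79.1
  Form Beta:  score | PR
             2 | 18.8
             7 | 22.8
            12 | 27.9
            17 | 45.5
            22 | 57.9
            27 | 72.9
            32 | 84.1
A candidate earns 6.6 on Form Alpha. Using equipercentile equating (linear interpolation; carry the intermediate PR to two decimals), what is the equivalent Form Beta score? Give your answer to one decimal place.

3.2

PR of 6.6 on Form Alpha: 18.4 + (6.6 − 5)/(10 − 5) × (22.7 − 18.4) = 19.78
On Form Beta, PR 19.78 falls between score 2 (PR 18.8) and 7 (PR 22.8).
Interpolate: 2 + (19.78 − 18.8)/(22.8 − 18.8) × (7 − 2) = 3.2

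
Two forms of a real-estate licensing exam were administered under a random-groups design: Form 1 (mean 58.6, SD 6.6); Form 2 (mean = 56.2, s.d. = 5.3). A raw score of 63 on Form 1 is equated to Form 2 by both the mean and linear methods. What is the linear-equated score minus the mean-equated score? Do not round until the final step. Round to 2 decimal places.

-0.87

Mean-equated: 63 + (56.2 − 58.6) = 60.60
Linear-equated: (5.3/6.6)(63 − 58.6) + 56.2 = 59.733
Difference = 59.733 − 60.60 = -0.87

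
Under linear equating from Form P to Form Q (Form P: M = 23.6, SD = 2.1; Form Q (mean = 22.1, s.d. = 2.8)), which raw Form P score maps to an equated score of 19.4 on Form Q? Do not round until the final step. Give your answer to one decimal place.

Invert y = (SD_Y/SD_X)(x − M_X) + M_Y:
x = (SD_X/SD_Y)(y − M_Y) + M_X = (2.1/2.8)(19.4 − 22.1) + 23.6
x = 0.750000 × -2.700 + 23.6 = 21.6

21.6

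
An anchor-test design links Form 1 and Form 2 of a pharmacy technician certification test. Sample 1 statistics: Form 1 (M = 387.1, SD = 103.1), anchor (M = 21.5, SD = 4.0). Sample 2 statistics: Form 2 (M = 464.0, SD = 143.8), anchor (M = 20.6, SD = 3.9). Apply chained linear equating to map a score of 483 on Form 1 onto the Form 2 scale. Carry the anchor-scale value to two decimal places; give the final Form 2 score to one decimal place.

634.3

Form 1 → anchor (Sample 1): v = (4.0/103.1)(483 − 387.1) + 21.5 = 25.22
anchor → Form 2 (Sample 2): y = (143.8/3.9)(25.22 − 20.6) + 464.0 = 634.3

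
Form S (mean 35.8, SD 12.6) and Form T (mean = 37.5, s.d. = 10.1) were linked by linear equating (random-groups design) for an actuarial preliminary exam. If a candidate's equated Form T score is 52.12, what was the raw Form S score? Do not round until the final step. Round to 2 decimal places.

Invert y = (SD_Y/SD_X)(x − M_X) + M_Y:
x = (SD_X/SD_Y)(y − M_Y) + M_X = (12.6/10.1)(52.12 − 37.5) + 35.8
x = 1.247525 × 14.620 + 35.8 = 54.04

54.04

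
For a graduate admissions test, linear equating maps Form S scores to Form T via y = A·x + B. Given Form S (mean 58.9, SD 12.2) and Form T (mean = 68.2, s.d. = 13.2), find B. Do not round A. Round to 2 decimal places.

4.47

A = SD_Y / SD_X = 13.2 / 12.2 = 1.081967
B = M_Y − A·M_X = 68.2 − 1.081967 × 58.9 = 4.47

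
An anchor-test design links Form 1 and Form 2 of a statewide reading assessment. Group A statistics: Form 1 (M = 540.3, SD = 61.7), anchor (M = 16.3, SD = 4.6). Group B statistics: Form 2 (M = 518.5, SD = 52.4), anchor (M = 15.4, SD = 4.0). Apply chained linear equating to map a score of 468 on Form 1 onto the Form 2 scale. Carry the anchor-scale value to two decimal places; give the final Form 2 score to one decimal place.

459.7

Form 1 → anchor (Group A): v = (4.6/61.7)(468 − 540.3) + 16.3 = 10.91
anchor → Form 2 (Group B): y = (52.4/4.0)(10.91 − 15.4) + 518.5 = 459.7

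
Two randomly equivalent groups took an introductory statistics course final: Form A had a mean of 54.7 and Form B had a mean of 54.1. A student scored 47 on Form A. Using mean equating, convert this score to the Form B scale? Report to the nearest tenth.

Mean equating: y = x + (M_Y − M_X) = 47 + (54.1 − 54.7) = 46.4

46.4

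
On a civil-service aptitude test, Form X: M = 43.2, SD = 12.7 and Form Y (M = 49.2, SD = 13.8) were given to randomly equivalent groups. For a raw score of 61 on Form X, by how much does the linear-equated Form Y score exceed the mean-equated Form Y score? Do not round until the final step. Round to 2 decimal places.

Mean-equated: 61 + (49.2 − 43.2) = 67.00
Linear-equated: (13.8/12.7)(61 − 43.2) + 49.2 = 68.542
Difference = 68.542 − 67.00 = 1.54

1.54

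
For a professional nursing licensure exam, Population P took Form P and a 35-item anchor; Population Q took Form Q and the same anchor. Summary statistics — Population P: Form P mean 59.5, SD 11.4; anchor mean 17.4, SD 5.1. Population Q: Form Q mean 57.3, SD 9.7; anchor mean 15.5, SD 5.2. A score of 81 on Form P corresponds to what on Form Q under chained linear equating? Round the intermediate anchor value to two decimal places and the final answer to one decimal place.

Form P → anchor (Population P): v = (5.1/11.4)(81 − 59.5) + 17.4 = 27.02
anchor → Form Q (Population Q): y = (9.7/5.2)(27.02 − 15.5) + 57.3 = 78.8

78.8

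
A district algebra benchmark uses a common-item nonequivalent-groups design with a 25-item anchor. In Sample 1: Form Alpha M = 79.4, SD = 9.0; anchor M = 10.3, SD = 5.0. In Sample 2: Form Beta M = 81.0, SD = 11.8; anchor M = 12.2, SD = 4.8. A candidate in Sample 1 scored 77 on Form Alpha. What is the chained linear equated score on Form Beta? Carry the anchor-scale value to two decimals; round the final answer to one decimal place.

73.1

Form Alpha → anchor (Sample 1): v = (5.0/9.0)(77 − 79.4) + 10.3 = 8.97
anchor → Form Beta (Sample 2): y = (11.8/4.8)(8.97 − 12.2) + 81.0 = 73.1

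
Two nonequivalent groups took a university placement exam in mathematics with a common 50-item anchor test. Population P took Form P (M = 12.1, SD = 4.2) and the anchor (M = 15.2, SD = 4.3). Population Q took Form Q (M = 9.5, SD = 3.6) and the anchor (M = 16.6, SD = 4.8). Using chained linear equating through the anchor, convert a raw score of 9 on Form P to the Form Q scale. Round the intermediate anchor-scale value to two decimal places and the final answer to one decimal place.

Form P → anchor (Population P): v = (4.3/4.2)(9 − 12.1) + 15.2 = 12.03
anchor → Form Q (Population Q): y = (3.6/4.8)(12.03 − 16.6) + 9.5 = 6.1

6.1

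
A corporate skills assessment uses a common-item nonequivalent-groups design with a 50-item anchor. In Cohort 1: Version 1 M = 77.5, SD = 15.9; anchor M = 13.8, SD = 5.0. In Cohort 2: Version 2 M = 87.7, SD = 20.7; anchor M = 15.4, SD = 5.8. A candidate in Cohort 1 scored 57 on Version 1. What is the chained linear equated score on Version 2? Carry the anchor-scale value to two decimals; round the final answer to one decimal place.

59.0

Version 1 → anchor (Cohort 1): v = (5.0/15.9)(57 − 77.5) + 13.8 = 7.35
anchor → Version 2 (Cohort 2): y = (20.7/5.8)(7.35 − 15.4) + 87.7 = 59.0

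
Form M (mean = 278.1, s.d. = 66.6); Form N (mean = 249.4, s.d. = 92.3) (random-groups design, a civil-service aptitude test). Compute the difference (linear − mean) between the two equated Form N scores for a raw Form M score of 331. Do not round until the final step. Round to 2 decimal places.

20.41

Mean-equated: 331 + (249.4 − 278.1) = 302.30
Linear-equated: (92.3/66.6)(331 − 278.1) + 249.4 = 322.713
Difference = 322.713 − 302.30 = 20.41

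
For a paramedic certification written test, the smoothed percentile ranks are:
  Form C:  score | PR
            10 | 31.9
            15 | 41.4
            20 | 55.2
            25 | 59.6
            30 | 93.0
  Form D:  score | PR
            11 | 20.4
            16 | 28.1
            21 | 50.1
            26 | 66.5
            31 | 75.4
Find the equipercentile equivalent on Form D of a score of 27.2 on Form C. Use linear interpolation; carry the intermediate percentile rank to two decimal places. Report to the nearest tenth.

PR of 27.2 on Form C: 59.6 + (27.2 − 25)/(30 − 25) × (93.0 − 59.6) = 74.30
On Form D, PR 74.30 falls between score 26 (PR 66.5) and 31 (PR 75.4).
Interpolate: 26 + (74.30 − 66.5)/(75.4 − 66.5) × (31 − 26) = 30.4

30.4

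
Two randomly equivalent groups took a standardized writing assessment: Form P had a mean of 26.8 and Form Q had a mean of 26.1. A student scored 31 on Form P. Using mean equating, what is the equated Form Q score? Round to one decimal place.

30.3

Mean equating: y = x + (M_Y − M_X) = 31 + (26.1 − 26.8) = 30.3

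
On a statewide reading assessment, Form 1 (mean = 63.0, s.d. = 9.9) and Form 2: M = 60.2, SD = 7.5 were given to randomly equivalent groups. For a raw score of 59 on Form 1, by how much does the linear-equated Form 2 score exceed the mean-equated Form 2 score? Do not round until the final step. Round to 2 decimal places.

0.97

Mean-equated: 59 + (60.2 − 63.0) = 56.20
Linear-equated: (7.5/9.9)(59 − 63.0) + 60.2 = 57.170
Difference = 57.170 − 56.20 = 0.97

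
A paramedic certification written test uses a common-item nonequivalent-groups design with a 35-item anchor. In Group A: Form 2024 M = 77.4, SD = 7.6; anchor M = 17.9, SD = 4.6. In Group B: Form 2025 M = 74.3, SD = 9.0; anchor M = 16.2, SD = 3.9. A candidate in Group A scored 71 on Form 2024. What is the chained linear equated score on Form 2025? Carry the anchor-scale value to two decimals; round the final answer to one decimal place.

69.3

Form 2024 → anchor (Group A): v = (4.6/7.6)(71 − 77.4) + 17.9 = 14.03
anchor → Form 2025 (Group B): y = (9.0/3.9)(14.03 − 16.2) + 74.3 = 69.3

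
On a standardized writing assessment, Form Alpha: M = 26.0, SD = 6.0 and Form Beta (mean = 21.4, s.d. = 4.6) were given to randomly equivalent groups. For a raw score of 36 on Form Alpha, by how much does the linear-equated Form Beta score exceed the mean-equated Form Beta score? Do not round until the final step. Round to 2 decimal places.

-2.33

Mean-equated: 36 + (21.4 − 26.0) = 31.40
Linear-equated: (4.6/6.0)(36 − 26.0) + 21.4 = 29.067
Difference = 29.067 − 31.40 = -2.33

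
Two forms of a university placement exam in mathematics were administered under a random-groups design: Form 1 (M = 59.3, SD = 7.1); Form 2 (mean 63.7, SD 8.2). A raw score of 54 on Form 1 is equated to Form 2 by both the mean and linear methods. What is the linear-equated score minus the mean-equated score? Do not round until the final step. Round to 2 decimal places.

Mean-equated: 54 + (63.7 − 59.3) = 58.40
Linear-equated: (8.2/7.1)(54 − 59.3) + 63.7 = 57.579
Difference = 57.579 − 58.40 = -0.82

-0.82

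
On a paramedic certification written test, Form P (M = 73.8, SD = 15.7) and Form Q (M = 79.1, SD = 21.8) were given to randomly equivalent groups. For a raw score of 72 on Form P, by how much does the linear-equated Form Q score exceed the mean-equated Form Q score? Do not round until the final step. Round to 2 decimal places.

-0.70

Mean-equated: 72 + (79.1 − 73.8) = 77.30
Linear-equated: (21.8/15.7)(72 − 73.8) + 79.1 = 76.601
Difference = 76.601 − 77.30 = -0.70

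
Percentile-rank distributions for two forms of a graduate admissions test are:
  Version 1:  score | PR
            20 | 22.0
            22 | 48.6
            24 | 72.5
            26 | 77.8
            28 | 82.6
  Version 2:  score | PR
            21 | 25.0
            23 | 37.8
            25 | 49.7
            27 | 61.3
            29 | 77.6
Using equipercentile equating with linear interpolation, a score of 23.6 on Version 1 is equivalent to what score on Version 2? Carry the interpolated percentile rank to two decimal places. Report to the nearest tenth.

27.8

PR of 23.6 on Version 1: 48.6 + (23.6 − 22)/(24 − 22) × (72.5 − 48.6) = 67.72
On Version 2, PR 67.72 falls between score 27 (PR 61.3) and 29 (PR 77.6).
Interpolate: 27 + (67.72 − 61.3)/(77.6 − 61.3) × (29 − 27) = 27.8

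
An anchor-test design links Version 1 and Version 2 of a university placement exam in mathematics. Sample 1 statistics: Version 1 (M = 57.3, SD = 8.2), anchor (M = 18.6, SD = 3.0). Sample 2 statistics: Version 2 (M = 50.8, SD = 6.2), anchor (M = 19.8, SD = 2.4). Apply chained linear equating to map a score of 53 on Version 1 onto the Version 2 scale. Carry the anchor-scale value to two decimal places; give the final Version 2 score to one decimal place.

Version 1 → anchor (Sample 1): v = (3.0/8.2)(53 − 57.3) + 18.6 = 17.03
anchor → Version 2 (Sample 2): y = (6.2/2.4)(17.03 − 19.8) + 50.8 = 43.6

43.6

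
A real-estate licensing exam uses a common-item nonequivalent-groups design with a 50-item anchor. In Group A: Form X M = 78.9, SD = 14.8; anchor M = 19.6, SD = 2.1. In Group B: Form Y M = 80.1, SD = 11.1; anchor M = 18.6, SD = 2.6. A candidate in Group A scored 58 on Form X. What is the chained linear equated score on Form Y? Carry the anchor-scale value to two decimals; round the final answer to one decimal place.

Form X → anchor (Group A): v = (2.1/14.8)(58 − 78.9) + 19.6 = 16.63
anchor → Form Y (Group B): y = (11.1/2.6)(16.63 − 18.6) + 80.1 = 71.7

71.7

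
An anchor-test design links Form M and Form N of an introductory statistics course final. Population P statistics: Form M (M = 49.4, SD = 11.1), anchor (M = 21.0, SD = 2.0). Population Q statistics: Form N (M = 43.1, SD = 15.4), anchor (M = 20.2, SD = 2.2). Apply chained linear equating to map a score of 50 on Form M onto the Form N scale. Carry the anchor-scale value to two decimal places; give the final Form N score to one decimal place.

Form M → anchor (Population P): v = (2.0/11.1)(50 − 49.4) + 21.0 = 21.11
anchor → Form N (Population Q): y = (15.4/2.2)(21.11 − 20.2) + 43.1 = 49.5

49.5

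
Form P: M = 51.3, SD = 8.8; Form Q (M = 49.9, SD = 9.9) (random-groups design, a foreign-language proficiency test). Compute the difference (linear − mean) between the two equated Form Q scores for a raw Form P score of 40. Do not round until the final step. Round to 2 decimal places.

-1.41

Mean-equated: 40 + (49.9 − 51.3) = 38.60
Linear-equated: (9.9/8.8)(40 − 51.3) + 49.9 = 37.188
Difference = 37.188 − 38.60 = -1.41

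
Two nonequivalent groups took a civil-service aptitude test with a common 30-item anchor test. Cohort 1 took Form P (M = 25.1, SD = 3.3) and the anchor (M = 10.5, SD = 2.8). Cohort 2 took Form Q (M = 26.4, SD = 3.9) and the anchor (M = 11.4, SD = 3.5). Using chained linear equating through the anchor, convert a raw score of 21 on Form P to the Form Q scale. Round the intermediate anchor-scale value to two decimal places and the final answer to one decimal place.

Form P → anchor (Cohort 1): v = (2.8/3.3)(21 − 25.1) + 10.5 = 7.02
anchor → Form Q (Cohort 2): y = (3.9/3.5)(7.02 − 11.4) + 26.4 = 21.5

21.5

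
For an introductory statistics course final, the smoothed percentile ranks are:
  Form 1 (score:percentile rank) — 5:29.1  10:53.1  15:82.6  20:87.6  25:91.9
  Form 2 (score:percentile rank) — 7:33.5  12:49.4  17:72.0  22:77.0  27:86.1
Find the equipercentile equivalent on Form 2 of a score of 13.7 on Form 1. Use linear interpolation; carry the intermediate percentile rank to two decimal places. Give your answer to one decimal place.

19.9

PR of 13.7 on Form 1: 53.1 + (13.7 − 10)/(15 − 10) × (82.6 − 53.1) = 74.93
On Form 2, PR 74.93 falls between score 17 (PR 72.0) and 22 (PR 77.0).
Interpolate: 17 + (74.93 − 72.0)/(77.0 − 72.0) × (22 − 17) = 19.9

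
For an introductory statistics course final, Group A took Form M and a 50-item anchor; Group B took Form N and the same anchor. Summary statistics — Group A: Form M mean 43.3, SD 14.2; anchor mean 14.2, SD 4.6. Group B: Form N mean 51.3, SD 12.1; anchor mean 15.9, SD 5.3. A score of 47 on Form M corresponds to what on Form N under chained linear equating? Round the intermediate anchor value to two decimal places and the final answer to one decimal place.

Form M → anchor (Group A): v = (4.6/14.2)(47 − 43.3) + 14.2 = 15.40
anchor → Form N (Group B): y = (12.1/5.3)(15.40 − 15.9) + 51.3 = 50.2

50.2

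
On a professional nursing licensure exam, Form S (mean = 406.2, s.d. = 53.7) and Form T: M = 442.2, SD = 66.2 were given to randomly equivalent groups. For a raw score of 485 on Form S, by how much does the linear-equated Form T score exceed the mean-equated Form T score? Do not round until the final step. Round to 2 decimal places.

18.34

Mean-equated: 485 + (442.2 − 406.2) = 521.00
Linear-equated: (66.2/53.7)(485 − 406.2) + 442.2 = 539.343
Difference = 539.343 − 521.00 = 18.34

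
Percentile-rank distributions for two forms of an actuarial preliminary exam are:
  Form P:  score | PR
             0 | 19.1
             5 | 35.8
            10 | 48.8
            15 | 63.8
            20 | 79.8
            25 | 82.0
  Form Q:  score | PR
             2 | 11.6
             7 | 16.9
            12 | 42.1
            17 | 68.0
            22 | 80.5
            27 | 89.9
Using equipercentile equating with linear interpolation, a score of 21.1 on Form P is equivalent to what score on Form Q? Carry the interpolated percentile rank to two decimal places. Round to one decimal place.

PR of 21.1 on Form P: 79.8 + (21.1 − 20)/(25 − 20) × (82.0 − 79.8) = 80.28
On Form Q, PR 80.28 falls between score 17 (PR 68.0) and 22 (PR 80.5).
Interpolate: 17 + (80.28 − 68.0)/(80.5 − 68.0) × (22 − 17) = 21.9

21.9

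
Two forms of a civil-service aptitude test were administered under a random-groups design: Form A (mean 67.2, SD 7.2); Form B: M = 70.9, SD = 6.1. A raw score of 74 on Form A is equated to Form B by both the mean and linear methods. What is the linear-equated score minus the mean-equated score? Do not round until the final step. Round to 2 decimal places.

-1.04

Mean-equated: 74 + (70.9 − 67.2) = 77.70
Linear-equated: (6.1/7.2)(74 − 67.2) + 70.9 = 76.661
Difference = 76.661 − 77.70 = -1.04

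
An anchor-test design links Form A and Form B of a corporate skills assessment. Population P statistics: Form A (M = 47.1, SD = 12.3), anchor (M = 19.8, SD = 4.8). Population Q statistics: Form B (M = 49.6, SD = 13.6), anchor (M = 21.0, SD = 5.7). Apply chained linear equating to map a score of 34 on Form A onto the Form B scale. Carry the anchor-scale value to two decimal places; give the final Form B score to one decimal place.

34.5

Form A → anchor (Population P): v = (4.8/12.3)(34 − 47.1) + 19.8 = 14.69
anchor → Form B (Population Q): y = (13.6/5.7)(14.69 − 21.0) + 49.6 = 34.5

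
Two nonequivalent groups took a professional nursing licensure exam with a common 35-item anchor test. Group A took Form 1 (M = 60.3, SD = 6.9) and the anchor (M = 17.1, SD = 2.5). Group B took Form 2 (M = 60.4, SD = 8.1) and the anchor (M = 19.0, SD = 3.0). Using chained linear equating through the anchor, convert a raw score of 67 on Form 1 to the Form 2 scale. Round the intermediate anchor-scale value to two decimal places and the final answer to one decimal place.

61.8

Form 1 → anchor (Group A): v = (2.5/6.9)(67 − 60.3) + 17.1 = 19.53
anchor → Form 2 (Group B): y = (8.1/3.0)(19.53 − 19.0) + 60.4 = 61.8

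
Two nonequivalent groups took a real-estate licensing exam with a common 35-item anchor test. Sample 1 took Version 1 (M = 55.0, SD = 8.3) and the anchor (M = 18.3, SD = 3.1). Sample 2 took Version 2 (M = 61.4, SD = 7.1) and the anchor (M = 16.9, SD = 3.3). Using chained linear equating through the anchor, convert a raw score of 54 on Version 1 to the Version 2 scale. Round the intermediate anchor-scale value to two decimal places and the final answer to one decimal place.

Version 1 → anchor (Sample 1): v = (3.1/8.3)(54 − 55.0) + 18.3 = 17.93
anchor → Version 2 (Sample 2): y = (7.1/3.3)(17.93 − 16.9) + 61.4 = 63.6

63.6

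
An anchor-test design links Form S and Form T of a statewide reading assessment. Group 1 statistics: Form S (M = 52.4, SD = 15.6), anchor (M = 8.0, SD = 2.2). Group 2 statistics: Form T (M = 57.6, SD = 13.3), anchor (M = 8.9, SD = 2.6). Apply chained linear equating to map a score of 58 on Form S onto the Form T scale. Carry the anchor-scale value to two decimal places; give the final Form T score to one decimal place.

Form S → anchor (Group 1): v = (2.2/15.6)(58 − 52.4) + 8.0 = 8.79
anchor → Form T (Group 2): y = (13.3/2.6)(8.79 − 8.9) + 57.6 = 57.0

57.0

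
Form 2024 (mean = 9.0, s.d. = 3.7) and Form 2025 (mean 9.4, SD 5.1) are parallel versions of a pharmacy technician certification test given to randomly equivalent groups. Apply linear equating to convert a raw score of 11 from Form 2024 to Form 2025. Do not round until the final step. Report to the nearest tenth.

Linear equating: y = (SD_Y/SD_X)(x − M_X) + M_Y
y = (5.1/3.7)(11 − 9.0) + 9.4
y = 1.378378 × 2.0 + 9.4 = 2.7568 + 9.4 = 12.2

12.2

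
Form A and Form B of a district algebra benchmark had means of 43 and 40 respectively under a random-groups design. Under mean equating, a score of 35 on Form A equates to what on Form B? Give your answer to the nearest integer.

32

Mean equating: y = x + (M_Y − M_X) = 35 + (40 − 43) = 32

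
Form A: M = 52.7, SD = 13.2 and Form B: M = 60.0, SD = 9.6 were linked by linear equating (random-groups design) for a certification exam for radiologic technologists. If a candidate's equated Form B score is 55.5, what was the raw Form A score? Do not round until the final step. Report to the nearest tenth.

Invert y = (SD_Y/SD_X)(x − M_X) + M_Y:
x = (SD_X/SD_Y)(y − M_Y) + M_X = (13.2/9.6)(55.5 − 60.0) + 52.7
x = 1.375000 × -4.500 + 52.7 = 46.5

46.5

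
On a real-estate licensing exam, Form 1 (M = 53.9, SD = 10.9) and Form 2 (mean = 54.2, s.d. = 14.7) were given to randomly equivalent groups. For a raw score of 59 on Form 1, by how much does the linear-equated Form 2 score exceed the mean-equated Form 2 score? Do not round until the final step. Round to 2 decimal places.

1.78

Mean-equated: 59 + (54.2 − 53.9) = 59.30
Linear-equated: (14.7/10.9)(59 − 53.9) + 54.2 = 61.078
Difference = 61.078 − 59.30 = 1.78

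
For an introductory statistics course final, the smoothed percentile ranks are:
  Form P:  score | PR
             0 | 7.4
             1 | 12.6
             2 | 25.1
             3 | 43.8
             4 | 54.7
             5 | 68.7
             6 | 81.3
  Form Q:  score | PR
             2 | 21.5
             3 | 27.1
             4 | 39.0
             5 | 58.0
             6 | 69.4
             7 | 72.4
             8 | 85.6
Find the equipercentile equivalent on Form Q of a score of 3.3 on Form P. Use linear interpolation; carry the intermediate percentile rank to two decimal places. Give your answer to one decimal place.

4.4

PR of 3.3 on Form P: 43.8 + (3.3 − 3)/(4 − 3) × (54.7 − 43.8) = 47.07
On Form Q, PR 47.07 falls between score 4 (PR 39.0) and 5 (PR 58.0).
Interpolate: 4 + (47.07 − 39.0)/(58.0 − 39.0) × (5 − 4) = 4.4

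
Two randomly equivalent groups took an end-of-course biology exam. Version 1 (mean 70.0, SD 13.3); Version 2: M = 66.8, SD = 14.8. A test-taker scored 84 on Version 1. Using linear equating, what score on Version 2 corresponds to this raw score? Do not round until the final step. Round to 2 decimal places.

Linear equating: y = (SD_Y/SD_X)(x − M_X) + M_Y
y = (14.8/13.3)(84 − 70.0) + 66.8
y = 1.112782 × 14.0 + 66.8 = 15.5789 + 66.8 = 82.38

82.38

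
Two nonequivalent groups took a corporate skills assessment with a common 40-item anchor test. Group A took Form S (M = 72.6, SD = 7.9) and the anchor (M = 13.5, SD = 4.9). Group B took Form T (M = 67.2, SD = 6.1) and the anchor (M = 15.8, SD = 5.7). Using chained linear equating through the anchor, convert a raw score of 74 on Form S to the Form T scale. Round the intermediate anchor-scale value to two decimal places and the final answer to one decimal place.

Form S → anchor (Group A): v = (4.9/7.9)(74 − 72.6) + 13.5 = 14.37
anchor → Form T (Group B): y = (6.1/5.7)(14.37 − 15.8) + 67.2 = 65.7

65.7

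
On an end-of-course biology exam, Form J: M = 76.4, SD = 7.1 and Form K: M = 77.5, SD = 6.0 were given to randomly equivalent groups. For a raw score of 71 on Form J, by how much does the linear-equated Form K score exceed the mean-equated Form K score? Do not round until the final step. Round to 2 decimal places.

Mean-equated: 71 + (77.5 − 76.4) = 72.10
Linear-equated: (6.0/7.1)(71 − 76.4) + 77.5 = 72.937
Difference = 72.937 − 72.10 = 0.84

0.84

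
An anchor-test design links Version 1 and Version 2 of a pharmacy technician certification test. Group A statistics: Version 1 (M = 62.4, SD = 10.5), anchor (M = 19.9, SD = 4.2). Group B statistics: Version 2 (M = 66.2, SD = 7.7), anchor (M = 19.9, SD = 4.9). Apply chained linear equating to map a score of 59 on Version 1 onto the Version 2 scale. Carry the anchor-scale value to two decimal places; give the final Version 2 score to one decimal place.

Version 1 → anchor (Group A): v = (4.2/10.5)(59 − 62.4) + 19.9 = 18.54
anchor → Version 2 (Group B): y = (7.7/4.9)(18.54 − 19.9) + 66.2 = 64.1

64.1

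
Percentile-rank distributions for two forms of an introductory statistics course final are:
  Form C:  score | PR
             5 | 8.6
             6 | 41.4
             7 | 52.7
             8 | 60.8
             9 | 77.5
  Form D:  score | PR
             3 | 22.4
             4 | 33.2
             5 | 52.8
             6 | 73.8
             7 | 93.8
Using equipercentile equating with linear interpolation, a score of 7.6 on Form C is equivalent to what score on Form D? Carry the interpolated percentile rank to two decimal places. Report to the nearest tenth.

PR of 7.6 on Form C: 52.7 + (7.6 − 7)/(8 − 7) × (60.8 − 52.7) = 57.56
On Form D, PR 57.56 falls between score 5 (PR 52.8) and 6 (PR 73.8).
Interpolate: 5 + (57.56 − 52.8)/(73.8 − 52.8) × (6 − 5) = 5.2

5.2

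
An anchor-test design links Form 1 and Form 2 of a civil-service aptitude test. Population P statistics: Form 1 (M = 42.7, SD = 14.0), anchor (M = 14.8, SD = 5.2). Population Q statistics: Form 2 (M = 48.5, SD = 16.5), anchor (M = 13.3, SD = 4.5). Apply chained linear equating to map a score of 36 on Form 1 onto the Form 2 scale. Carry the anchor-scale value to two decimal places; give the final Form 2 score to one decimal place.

Form 1 → anchor (Population P): v = (5.2/14.0)(36 − 42.7) + 14.8 = 12.31
anchor → Form 2 (Population Q): y = (16.5/4.5)(12.31 − 13.3) + 48.5 = 44.9

44.9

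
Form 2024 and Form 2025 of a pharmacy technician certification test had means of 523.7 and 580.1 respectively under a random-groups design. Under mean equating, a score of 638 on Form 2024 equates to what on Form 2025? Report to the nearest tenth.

694.4

Mean equating: y = x + (M_Y − M_X) = 638 + (580.1 − 523.7) = 694.4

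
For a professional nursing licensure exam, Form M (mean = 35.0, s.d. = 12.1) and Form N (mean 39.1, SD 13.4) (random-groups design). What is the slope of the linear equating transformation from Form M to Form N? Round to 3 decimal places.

1.107

A = SD_Y / SD_X = 13.4 / 12.1 = 1.107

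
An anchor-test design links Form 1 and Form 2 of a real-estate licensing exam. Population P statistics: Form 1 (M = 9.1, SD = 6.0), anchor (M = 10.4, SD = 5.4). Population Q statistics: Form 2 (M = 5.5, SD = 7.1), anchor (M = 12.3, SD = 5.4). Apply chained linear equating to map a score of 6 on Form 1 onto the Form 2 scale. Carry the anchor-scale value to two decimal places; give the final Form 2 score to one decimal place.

-0.7

Form 1 → anchor (Population P): v = (5.4/6.0)(6 − 9.1) + 10.4 = 7.61
anchor → Form 2 (Population Q): y = (7.1/5.4)(7.61 − 12.3) + 5.5 = -0.7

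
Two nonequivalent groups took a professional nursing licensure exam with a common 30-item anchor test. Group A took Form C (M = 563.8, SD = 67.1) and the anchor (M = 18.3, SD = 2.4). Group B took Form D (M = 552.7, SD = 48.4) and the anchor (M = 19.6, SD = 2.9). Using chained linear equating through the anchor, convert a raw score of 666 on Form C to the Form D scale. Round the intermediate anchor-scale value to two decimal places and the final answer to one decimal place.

Form C → anchor (Group A): v = (2.4/67.1)(666 − 563.8) + 18.3 = 21.96
anchor → Form D (Group B): y = (48.4/2.9)(21.96 − 19.6) + 552.7 = 592.1

592.1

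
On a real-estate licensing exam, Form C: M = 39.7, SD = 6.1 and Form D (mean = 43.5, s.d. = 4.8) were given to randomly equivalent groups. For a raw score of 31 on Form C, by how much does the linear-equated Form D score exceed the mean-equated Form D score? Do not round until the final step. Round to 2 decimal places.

Mean-equated: 31 + (43.5 − 39.7) = 34.80
Linear-equated: (4.8/6.1)(31 − 39.7) + 43.5 = 36.654
Difference = 36.654 − 34.80 = 1.85

1.85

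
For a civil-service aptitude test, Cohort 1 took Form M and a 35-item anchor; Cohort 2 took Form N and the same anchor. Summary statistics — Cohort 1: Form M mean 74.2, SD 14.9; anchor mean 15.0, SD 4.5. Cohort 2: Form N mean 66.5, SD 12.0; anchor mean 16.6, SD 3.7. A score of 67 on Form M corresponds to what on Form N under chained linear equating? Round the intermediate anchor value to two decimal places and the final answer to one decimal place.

Form M → anchor (Cohort 1): v = (4.5/14.9)(67 − 74.2) + 15.0 = 12.83
anchor → Form N (Cohort 2): y = (12.0/3.7)(12.83 − 16.6) + 66.5 = 54.3

54.3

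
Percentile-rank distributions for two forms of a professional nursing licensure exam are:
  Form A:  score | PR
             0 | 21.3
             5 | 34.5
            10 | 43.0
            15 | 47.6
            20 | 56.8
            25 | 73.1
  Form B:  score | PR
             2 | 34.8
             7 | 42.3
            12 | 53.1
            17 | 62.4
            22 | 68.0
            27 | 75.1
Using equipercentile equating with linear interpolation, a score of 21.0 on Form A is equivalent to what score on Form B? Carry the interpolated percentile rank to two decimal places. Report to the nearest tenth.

15.7

PR of 21.0 on Form A: 56.8 + (21.0 − 20)/(25 − 20) × (73.1 − 56.8) = 60.06
On Form B, PR 60.06 falls between score 12 (PR 53.1) and 17 (PR 62.4).
Interpolate: 12 + (60.06 − 53.1)/(62.4 − 53.1) × (17 − 12) = 15.7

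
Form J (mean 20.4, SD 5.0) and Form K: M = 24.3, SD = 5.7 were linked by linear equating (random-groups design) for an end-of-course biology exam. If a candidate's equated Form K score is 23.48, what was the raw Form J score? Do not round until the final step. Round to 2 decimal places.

19.68

Invert y = (SD_Y/SD_X)(x − M_X) + M_Y:
x = (SD_X/SD_Y)(y − M_Y) + M_X = (5.0/5.7)(23.48 − 24.3) + 20.4
x = 0.877193 × -0.820 + 20.4 = 19.68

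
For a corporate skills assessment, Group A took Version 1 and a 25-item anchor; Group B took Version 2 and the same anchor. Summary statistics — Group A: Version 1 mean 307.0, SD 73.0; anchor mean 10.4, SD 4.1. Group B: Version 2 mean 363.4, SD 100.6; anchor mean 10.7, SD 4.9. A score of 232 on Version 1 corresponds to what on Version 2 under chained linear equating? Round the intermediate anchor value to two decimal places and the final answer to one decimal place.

Version 1 → anchor (Group A): v = (4.1/73.0)(232 − 307.0) + 10.4 = 6.19
anchor → Version 2 (Group B): y = (100.6/4.9)(6.19 − 10.7) + 363.4 = 270.8

270.8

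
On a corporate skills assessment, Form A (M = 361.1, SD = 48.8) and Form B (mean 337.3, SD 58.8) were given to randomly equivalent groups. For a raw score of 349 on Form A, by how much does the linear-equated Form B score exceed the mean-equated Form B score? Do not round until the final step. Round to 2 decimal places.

Mean-equated: 349 + (337.3 − 361.1) = 325.20
Linear-equated: (58.8/48.8)(349 − 361.1) + 337.3 = 322.720
Difference = 322.720 − 325.20 = -2.48

-2.48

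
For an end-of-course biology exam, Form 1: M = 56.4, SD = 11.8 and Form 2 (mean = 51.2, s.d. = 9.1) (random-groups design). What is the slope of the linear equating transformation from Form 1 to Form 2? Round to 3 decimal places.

A = SD_Y / SD_X = 9.1 / 11.8 = 0.771

0.771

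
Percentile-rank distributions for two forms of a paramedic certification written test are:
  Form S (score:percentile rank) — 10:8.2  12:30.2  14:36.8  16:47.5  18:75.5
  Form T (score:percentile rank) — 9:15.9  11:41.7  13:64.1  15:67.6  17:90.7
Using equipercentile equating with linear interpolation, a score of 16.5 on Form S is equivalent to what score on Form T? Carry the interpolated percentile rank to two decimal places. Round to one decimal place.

PR of 16.5 on Form S: 47.5 + (16.5 − 16)/(18 − 16) × (75.5 − 47.5) = 54.50
On Form T, PR 54.50 falls between score 11 (PR 41.7) and 13 (PR 64.1).
Interpolate: 11 + (54.50 − 41.7)/(64.1 − 41.7) × (13 − 11) = 12.1

12.1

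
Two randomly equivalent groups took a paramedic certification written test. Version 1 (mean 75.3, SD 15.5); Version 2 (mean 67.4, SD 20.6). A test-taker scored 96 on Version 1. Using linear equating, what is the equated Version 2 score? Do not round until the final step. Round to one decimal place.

94.9

Linear equating: y = (SD_Y/SD_X)(x − M_X) + M_Y
y = (20.6/15.5)(96 − 75.3) + 67.4
y = 1.329032 × 20.7 + 67.4 = 27.5110 + 67.4 = 94.9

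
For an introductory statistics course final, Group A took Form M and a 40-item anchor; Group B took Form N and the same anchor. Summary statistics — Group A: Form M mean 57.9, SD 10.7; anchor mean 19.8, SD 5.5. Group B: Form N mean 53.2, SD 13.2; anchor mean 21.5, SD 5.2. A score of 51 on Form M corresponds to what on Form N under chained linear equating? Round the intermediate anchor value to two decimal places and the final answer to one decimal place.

39.9

Form M → anchor (Group A): v = (5.5/10.7)(51 − 57.9) + 19.8 = 16.25
anchor → Form N (Group B): y = (13.2/5.2)(16.25 − 21.5) + 53.2 = 39.9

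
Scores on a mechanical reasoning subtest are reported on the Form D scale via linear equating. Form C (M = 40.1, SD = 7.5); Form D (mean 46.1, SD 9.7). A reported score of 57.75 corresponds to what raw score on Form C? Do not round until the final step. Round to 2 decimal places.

Invert y = (SD_Y/SD_X)(x − M_X) + M_Y:
x = (SD_X/SD_Y)(y − M_Y) + M_X = (7.5/9.7)(57.75 − 46.1) + 40.1
x = 0.773196 × 11.650 + 40.1 = 49.11

49.11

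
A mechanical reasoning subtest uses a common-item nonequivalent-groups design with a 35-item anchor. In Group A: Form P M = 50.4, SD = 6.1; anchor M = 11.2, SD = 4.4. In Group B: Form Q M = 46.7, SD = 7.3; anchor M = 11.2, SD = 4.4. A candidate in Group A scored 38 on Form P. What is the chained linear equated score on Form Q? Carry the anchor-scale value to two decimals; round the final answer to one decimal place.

31.9

Form P → anchor (Group A): v = (4.4/6.1)(38 − 50.4) + 11.2 = 2.26
anchor → Form Q (Group B): y = (7.3/4.4)(2.26 − 11.2) + 46.7 = 31.9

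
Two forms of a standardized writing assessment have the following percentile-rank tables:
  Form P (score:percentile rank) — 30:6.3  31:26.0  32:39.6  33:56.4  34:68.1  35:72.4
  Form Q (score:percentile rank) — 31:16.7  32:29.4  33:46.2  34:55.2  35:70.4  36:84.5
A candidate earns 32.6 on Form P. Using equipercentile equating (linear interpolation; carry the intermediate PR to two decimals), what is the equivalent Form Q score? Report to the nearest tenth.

PR of 32.6 on Form P: 39.6 + (32.6 − 32)/(33 − 32) × (56.4 − 39.6) = 49.68
On Form Q, PR 49.68 falls between score 33 (PR 46.2) and 34 (PR 55.2).
Interpolate: 33 + (49.68 − 46.2)/(55.2 − 46.2) × (34 − 33) = 33.4

33.4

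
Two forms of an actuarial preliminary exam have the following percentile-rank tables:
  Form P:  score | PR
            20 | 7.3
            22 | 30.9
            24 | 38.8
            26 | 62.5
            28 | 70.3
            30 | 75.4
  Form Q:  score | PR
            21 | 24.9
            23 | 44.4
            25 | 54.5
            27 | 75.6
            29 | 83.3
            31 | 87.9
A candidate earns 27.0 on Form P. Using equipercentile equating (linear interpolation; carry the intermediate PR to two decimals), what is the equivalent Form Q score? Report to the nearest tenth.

PR of 27.0 on Form P: 62.5 + (27.0 − 26)/(28 − 26) × (70.3 − 62.5) = 66.40
On Form Q, PR 66.40 falls between score 25 (PR 54.5) and 27 (PR 75.6).
Interpolate: 25 + (66.40 − 54.5)/(75.6 − 54.5) × (27 − 25) = 26.1

26.1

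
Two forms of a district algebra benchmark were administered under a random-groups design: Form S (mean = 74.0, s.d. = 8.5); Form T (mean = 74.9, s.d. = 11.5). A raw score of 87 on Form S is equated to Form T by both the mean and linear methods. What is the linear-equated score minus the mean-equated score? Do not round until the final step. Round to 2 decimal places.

4.59

Mean-equated: 87 + (74.9 − 74.0) = 87.90
Linear-equated: (11.5/8.5)(87 − 74.0) + 74.9 = 92.488
Difference = 92.488 − 87.90 = 4.59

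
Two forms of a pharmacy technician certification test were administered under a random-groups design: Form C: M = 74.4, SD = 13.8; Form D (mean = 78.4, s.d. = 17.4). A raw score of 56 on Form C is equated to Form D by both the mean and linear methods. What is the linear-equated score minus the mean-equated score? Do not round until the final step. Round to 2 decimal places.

Mean-equated: 56 + (78.4 − 74.4) = 60.00
Linear-equated: (17.4/13.8)(56 − 74.4) + 78.4 = 55.200
Difference = 55.200 − 60.00 = -4.80

-4.80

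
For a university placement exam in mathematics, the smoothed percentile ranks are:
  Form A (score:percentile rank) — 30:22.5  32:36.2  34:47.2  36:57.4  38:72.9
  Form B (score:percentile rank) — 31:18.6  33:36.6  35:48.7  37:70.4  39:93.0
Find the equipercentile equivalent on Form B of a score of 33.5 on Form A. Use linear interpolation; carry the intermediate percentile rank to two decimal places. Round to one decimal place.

34.3

PR of 33.5 on Form A: 36.2 + (33.5 − 32)/(34 − 32) × (47.2 − 36.2) = 44.45
On Form B, PR 44.45 falls between score 33 (PR 36.6) and 35 (PR 48.7).
Interpolate: 33 + (44.45 − 36.6)/(48.7 − 36.6) × (35 − 33) = 34.3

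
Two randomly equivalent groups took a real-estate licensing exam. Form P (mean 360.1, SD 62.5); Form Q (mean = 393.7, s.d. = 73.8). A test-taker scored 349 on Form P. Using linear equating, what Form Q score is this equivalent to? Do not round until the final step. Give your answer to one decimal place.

Linear equating: y = (SD_Y/SD_X)(x − M_X) + M_Y
y = (73.8/62.5)(349 − 360.1) + 393.7
y = 1.180800 × -11.1 + 393.7 = -13.1069 + 393.7 = 380.6

380.6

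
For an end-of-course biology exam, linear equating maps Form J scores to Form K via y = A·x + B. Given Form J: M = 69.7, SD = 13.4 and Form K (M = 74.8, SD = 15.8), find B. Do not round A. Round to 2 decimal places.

A = SD_Y / SD_X = 15.8 / 13.4 = 1.179104
B = M_Y − A·M_X = 74.8 − 1.179104 × 69.7 = -7.38

-7.38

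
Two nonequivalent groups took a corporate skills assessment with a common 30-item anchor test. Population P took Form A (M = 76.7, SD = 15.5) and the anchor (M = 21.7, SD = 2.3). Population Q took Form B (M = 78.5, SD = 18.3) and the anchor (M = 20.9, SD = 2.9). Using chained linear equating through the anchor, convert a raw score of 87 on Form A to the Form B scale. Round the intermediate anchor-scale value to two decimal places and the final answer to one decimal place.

93.2

Form A → anchor (Population P): v = (2.3/15.5)(87 − 76.7) + 21.7 = 23.23
anchor → Form B (Population Q): y = (18.3/2.9)(23.23 − 20.9) + 78.5 = 93.2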